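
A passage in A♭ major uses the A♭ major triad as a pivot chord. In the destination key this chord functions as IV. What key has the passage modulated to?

The numeral IV denotes a major triad on scale degree 4. With A♭ on degree 4, the tonic of the new key is E♭.
Degree 4 carries a major triad in major keys, so the destination is E♭ major.
Check: the diatonic triads of E♭ major are E♭ (I), Fm (ii), Gm (iii), A♭ (IV), B♭ (V), Cm (vi), Ddim (vii°) — A♭ major is indeed IV.

E♭ major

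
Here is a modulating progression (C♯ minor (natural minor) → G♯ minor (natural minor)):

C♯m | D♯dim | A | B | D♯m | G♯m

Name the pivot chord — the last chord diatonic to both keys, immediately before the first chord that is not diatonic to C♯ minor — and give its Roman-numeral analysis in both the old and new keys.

B — VII in C♯ minor, III in G♯ minor

Chords diatonic to C♯ minor: C♯m, D♯dim, E, F♯m, G♯m, A, B.
Reading the progression, the first chord not in that set is D♯m, so the modulation leaves C♯ minor there.
The chord immediately before D♯m is B, which is diatonic to both keys: VII in C♯ minor and III in G♯ minor.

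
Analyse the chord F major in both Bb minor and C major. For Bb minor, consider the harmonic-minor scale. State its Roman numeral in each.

The scale of Bb minor (harmonic minor) is Bb C Db Eb F Gb A; F is degree 5, and the triad built there (F-A-C) is major, so it is V.
The scale of C major is C D E F G A B; F is degree 4, and the triad built there (F-A-C) is major, so it is IV.

V in Bb minor; IV in C major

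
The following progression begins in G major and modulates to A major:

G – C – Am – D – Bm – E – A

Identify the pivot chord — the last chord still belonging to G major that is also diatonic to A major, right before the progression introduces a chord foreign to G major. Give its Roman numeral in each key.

Bm — iii in G major, ii in A major

Chords diatonic to G major: G, Am, Bm, C, D, Em, F♯dim.
Reading the progression, the first chord not in that set is E, so the modulation leaves G major there.
The chord immediately before E is Bm, which is diatonic to both keys: iii in G major and ii in A major.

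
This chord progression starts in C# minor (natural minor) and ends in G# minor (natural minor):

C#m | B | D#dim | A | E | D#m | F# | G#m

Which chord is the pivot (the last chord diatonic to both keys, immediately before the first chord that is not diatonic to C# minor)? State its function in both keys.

E — III in C# minor, VI in G# minor

Chords diatonic to C# minor: C#m, D#dim, E, F#m, G#m, A, B.
Reading the progression, the first chord not in that set is D#m, so the modulation leaves C# minor there.
The chord immediately before D#m is E, which is diatonic to both keys: III in C# minor and VI in G# minor.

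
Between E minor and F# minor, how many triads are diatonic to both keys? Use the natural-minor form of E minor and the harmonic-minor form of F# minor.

2

Diatonic triads of E minor (natural minor): E minor (i), F# diminished (ii°), G major (III), A minor (iv), B minor (v), C major (VI), D major (VII).
Diatonic triads of F# minor (harmonic minor): F# minor (i), G# diminished (ii°), A augmented (III+), B minor (iv), C# major (V), D major (VI), E# diminished (vii°).
Matching root and quality in both lists: B minor, D major.
That gives 2 common triads.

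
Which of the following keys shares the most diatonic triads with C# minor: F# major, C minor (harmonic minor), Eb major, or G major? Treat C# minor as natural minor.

F# major

Triads of C# minor (natural minor): C#m (i), D#dim (ii°), E (III), F#m (iv), G#m (v), A (VI), B (VII).
F# major shares 2: G#m, B.
C minor (harmonic minor) shares 0: none.
Eb major shares 0: none.
G major shares 0: none.
The most common triads (2) are shared with F# major.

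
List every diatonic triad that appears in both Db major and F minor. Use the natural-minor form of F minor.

Triads in Db major: Db (I), Ebm (ii), Fm (iii), Gb (IV), Ab (V), Bbm (vi), Cdim (vii°).
Triads in F minor (natural minor): Fm (i), Gdim (ii°), Ab (III), Bbm (iv), Cm (v), Db (VI), Eb (VII).
Shared triads with their functions: Db (I in Db major, VI in F minor); Fm (iii in Db major, i in F minor); Ab (V in Db major, III in F minor); Bbm (vi in Db major, iv in F minor).

Db, Fm, Ab, Bbm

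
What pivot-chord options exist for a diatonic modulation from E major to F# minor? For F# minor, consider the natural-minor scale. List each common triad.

E, F#m, A, C#m

Triads in E major: E (I), F#m (ii), G#m (iii), A (IV), B (V), C#m (vi), D#dim (vii°).
Triads in F# minor (natural minor): F#m (i), G#dim (ii°), A (III), Bm (iv), C#m (v), D (VI), E (VII).
Shared triads with their functions: E (I in E major, VII in F# minor); F#m (ii in E major, i in F# minor); A (IV in E major, III in F# minor); C#m (vi in E major, v in F# minor).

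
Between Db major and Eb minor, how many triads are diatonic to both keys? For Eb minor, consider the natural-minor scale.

Diatonic triads of Db major: Db (I), Ebm (ii), Fm (iii), Gb (IV), Ab (V), Bbm (vi), Cdim (vii°).
Diatonic triads of Eb minor (natural minor): Ebm (i), Fdim (ii°), Gb (III), Abm (iv), Bbm (v), Cb (VI), Db (VII).
Matching root and quality in both lists: Db, Ebm, Gb, Bbm.
That gives 4 common triads.

4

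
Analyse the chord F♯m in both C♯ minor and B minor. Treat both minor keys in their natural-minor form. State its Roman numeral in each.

The scale of C♯ minor (natural minor) is C♯ D♯ E F♯ G♯ A B; F♯ is degree 4, and the triad built there (F♯-A-C♯) is minor, so it is iv.
The scale of B minor (natural minor) is B C♯ D E F♯ G A; F♯ is degree 5, and the triad built there (F♯-A-C♯) is minor, so it is v.

iv in C♯ minor; v in B minor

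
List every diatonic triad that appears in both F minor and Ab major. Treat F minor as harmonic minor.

Fm, Gdim, Bbm, Db

Triads in F minor (harmonic minor): Fm (i), Gdim (ii°), Abaug (III+), Bbm (iv), C (V), Db (VI), Edim (vii°).
Triads in Ab major: Ab (I), Bbm (ii), Cm (iii), Db (IV), Eb (V), Fm (vi), Gdim (vii°).
Shared triads with their functions: Fm (i in F minor, vi in Ab major); Gdim (ii° in F minor, vii° in Ab major); Bbm (iv in F minor, ii in Ab major); Db (VI in F minor, IV in Ab major).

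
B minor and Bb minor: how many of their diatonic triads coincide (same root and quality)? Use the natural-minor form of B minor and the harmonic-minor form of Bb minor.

Diatonic triads of B minor (natural minor): Bm (i), C#dim (ii°), D (III), Em (iv), F#m (v), G (VI), A (VII).
Diatonic triads of Bb minor (harmonic minor): Bbm (i), Cdim (ii°), Dbaug (III+), Ebm (iv), F (V), Gb (VI), Adim (vii°).
No triad has the same root and quality in both keys.

0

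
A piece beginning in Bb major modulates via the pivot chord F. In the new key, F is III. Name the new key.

The numeral III denotes a major triad on scale degree 3. With F on degree 3, the tonic of the new key is D.
Degree 3 carries a major triad in natural-minor keys, so the destination is D minor.
Check: the diatonic triads of D minor (natural minor) are Dm (i), Edim (ii°), F (III), Gm (iv), Am (v), Bb (VI), C (VII) — F is indeed III.

D minor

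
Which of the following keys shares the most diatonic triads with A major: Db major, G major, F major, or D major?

D major

Triads of A major: A major (I), B minor (ii), C# minor (iii), D major (IV), E major (V), F# minor (vi), G# diminished (vii°).
Db major shares 0: none.
G major shares 2: Bm, D.
F major shares 0: none.
D major shares 4: A, Bm, D, F#m.
The most common triads (4) are shared with D major.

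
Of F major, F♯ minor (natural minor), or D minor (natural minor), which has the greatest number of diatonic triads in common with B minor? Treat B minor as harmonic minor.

F♯ minor

Triads of B minor (harmonic minor): B minor (i), C♯ diminished (ii°), D augmented (III+), E minor (iv), F♯ major (V), G major (VI), A♯ diminished (vii°).
F major shares 0: none.
F♯ minor (natural minor) shares 1: Bm.
D minor (natural minor) shares 0: none.
The most common triads (1) are shared with F♯ minor.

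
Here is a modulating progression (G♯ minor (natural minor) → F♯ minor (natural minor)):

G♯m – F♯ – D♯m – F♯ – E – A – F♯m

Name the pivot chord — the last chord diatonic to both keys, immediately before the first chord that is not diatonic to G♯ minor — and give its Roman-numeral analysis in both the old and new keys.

Chords diatonic to G♯ minor: G♯m, A♯dim, B, C♯m, D♯m, E, F♯.
Reading the progression, the first chord not in that set is A, so the modulation leaves G♯ minor there.
The chord immediately before A is E, which is diatonic to both keys: VI in G♯ minor and VII in F♯ minor.

E — VI in G♯ minor, VII in F♯ minor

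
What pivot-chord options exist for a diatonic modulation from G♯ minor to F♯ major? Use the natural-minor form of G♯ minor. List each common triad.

Triads in G♯ minor (natural minor): G♯m (i), A♯dim (ii°), B (III), C♯m (iv), D♯m (v), E (VI), F♯ (VII).
Triads in F♯ major: F♯ (I), G♯m (ii), A♯m (iii), B (IV), C♯ (V), D♯m (vi), E♯dim (vii°).
Shared triads with their functions: G♯m (i in G♯ minor, ii in F♯ major); B (III in G♯ minor, IV in F♯ major); D♯m (v in G♯ minor, vi in F♯ major); F♯ (VII in G♯ minor, I in F♯ major).

G♯m, B, D♯m, F♯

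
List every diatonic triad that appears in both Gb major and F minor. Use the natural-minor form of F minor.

Bbm, Db

Triads in Gb major: Gb (I), Abm (ii), Bbm (iii), Cb (IV), Db (V), Ebm (vi), Fdim (vii°).
Triads in F minor (natural minor): Fm (i), Gdim (ii°), Ab (III), Bbm (iv), Cm (v), Db (VI), Eb (VII).
Shared triads with their functions: Bbm (iii in Gb major, iv in F minor); Db (V in Gb major, VI in F minor).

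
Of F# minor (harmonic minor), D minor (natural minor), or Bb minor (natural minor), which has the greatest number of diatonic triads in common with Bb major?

Triads of Bb major: Bb major (I), C minor (ii), D minor (iii), Eb major (IV), F major (V), G minor (vi), A diminished (vii°).
F# minor (harmonic minor) shares 0: none.
D minor (natural minor) shares 4: Bb, Dm, F, Gm.
Bb minor (natural minor) shares 0: none.
The most common triads (4) are shared with D minor.

D minor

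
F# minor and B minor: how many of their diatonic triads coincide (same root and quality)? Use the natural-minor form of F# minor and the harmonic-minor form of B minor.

1

Diatonic triads of F# minor (natural minor): F# minor (i), G# diminished (ii°), A major (III), B minor (iv), C# minor (v), D major (VI), E major (VII).
Diatonic triads of B minor (harmonic minor): B minor (i), C# diminished (ii°), D augmented (III+), E minor (iv), F# major (V), G major (VI), A# diminished (vii°).
Matching root and quality in both lists: B minor.
That gives 1 common triad.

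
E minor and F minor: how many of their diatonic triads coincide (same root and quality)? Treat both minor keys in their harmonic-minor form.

1

Diatonic triads of E minor (harmonic minor): E minor (i), F# diminished (ii°), G augmented (III+), A minor (iv), B major (V), C major (VI), D# diminished (vii°).
Diatonic triads of F minor (harmonic minor): F minor (i), G diminished (ii°), Ab augmented (III+), Bb minor (iv), C major (V), Db major (VI), E diminished (vii°).
Matching root and quality in both lists: C major.
That gives 1 common triad.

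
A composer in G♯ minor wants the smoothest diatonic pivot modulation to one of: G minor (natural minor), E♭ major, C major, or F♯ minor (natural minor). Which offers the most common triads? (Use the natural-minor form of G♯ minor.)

F♯ minor

Triads of G♯ minor (natural minor): G♯m (i), A♯dim (ii°), B (III), C♯m (iv), D♯m (v), E (VI), F♯ (VII).
G minor (natural minor) shares 0: none.
E♭ major shares 0: none.
C major shares 0: none.
F♯ minor (natural minor) shares 2: C♯m, E.
The most common triads (2) are shared with F♯ minor.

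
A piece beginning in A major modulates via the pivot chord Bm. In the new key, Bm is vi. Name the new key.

The numeral vi denotes a minor triad on scale degree 6. With B on degree 6, the tonic of the new key is D.
Degree 6 carries a minor triad in major keys, so the destination is D major.
Check: the diatonic triads of D major are D (I), Em (ii), F#m (iii), G (IV), A (V), Bm (vi), C#dim (vii°) — Bm is indeed vi.

D major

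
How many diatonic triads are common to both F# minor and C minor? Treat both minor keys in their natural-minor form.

Diatonic triads of F# minor (natural minor): F# minor (i), G# diminished (ii°), A major (III), B minor (iv), C# minor (v), D major (VI), E major (VII).
Diatonic triads of C minor (natural minor): C minor (i), D diminished (ii°), Eb major (III), F minor (iv), G minor (v), Ab major (VI), Bb major (VII).
No triad has the same root and quality in both keys.

0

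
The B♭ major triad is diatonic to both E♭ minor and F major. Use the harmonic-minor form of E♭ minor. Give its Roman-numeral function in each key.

The scale of E♭ minor (harmonic minor) is E♭ F G♭ A♭ B♭ C♭ D; B♭ is degree 5, and the triad built there (B♭-D-F) is major, so it is V.
The scale of F major is F G A B♭ C D E; B♭ is degree 4, and the triad built there (B♭-D-F) is major, so it is IV.

V in E♭ minor; IV in F major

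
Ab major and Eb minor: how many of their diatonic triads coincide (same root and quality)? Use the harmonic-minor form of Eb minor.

Diatonic triads of Ab major: Ab major (I), Bb minor (ii), C minor (iii), Db major (IV), Eb major (V), F minor (vi), G diminished (vii°).
Diatonic triads of Eb minor (harmonic minor): Eb minor (i), F diminished (ii°), Gb augmented (III+), Ab minor (iv), Bb major (V), Cb major (VI), D diminished (vii°).
No triad has the same root and quality in both keys.

0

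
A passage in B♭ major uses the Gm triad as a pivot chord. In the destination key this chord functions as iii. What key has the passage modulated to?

E♭ major

The numeral iii denotes a minor triad on scale degree 3. With G on degree 3, the tonic of the new key is E♭.
Degree 3 carries a minor triad in major keys, so the destination is E♭ major.
Check: the diatonic triads of E♭ major are E♭ (I), Fm (ii), Gm (iii), A♭ (IV), B♭ (V), Cm (vi), Ddim (vii°) — Gm is indeed iii.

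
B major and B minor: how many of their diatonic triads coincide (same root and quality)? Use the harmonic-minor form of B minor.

Diatonic triads of B major: B (I), C♯m (ii), D♯m (iii), E (IV), F♯ (V), G♯m (vi), A♯dim (vii°).
Diatonic triads of B minor (harmonic minor): Bm (i), C♯dim (ii°), Daug (III+), Em (iv), F♯ (V), G (VI), A♯dim (vii°).
Matching root and quality in both lists: F♯, A♯dim.
That gives 2 common triads.

2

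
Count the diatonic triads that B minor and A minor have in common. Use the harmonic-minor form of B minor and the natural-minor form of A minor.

2

Diatonic triads of B minor (harmonic minor): Bm (i), C#dim (ii°), Daug (III+), Em (iv), F# (V), G (VI), A#dim (vii°).
Diatonic triads of A minor (natural minor): Am (i), Bdim (ii°), C (III), Dm (iv), Em (v), F (VI), G (VII).
Matching root and quality in both lists: Em, G.
That gives 2 common triads.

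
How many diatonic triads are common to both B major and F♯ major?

4

Diatonic triads of B major: B (I), C♯m (ii), D♯m (iii), E (IV), F♯ (V), G♯m (vi), A♯dim (vii°).
Diatonic triads of F♯ major: F♯ (I), G♯m (ii), A♯m (iii), B (IV), C♯ (V), D♯m (vi), E♯dim (vii°).
Matching root and quality in both lists: B, D♯m, F♯, G♯m.
That gives 4 common triads.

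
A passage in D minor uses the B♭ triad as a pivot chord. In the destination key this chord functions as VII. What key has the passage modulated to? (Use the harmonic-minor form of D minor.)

The numeral VII denotes a major triad on scale degree 7. With B♭ on degree 7, the tonic of the new key is C.
Degree 7 carries a major triad in natural-minor keys, so the destination is C minor.
Check: the diatonic triads of C minor (natural minor) are Cm (i), Ddim (ii°), E♭ (III), Fm (iv), Gm (v), A♭ (VI), B♭ (VII) — B♭ is indeed VII.

C minor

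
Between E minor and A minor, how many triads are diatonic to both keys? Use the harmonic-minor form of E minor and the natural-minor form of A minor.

3

Diatonic triads of E minor (harmonic minor): E minor (i), F♯ diminished (ii°), G augmented (III+), A minor (iv), B major (V), C major (VI), D♯ diminished (vii°).
Diatonic triads of A minor (natural minor): A minor (i), B diminished (ii°), C major (III), D minor (iv), E minor (v), F major (VI), G major (VII).
Matching root and quality in both lists: E minor, A minor, C major.
That gives 3 common triads.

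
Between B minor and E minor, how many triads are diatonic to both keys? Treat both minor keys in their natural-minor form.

Diatonic triads of B minor (natural minor): B minor (i), C♯ diminished (ii°), D major (III), E minor (iv), F♯ minor (v), G major (VI), A major (VII).
Diatonic triads of E minor (natural minor): E minor (i), F♯ diminished (ii°), G major (III), A minor (iv), B minor (v), C major (VI), D major (VII).
Matching root and quality in both lists: B minor, D major, E minor, G major.
That gives 4 common triads.

4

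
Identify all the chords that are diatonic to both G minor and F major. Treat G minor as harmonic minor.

Gm

Triads in G minor (harmonic minor): Gm (i), Adim (ii°), Bbaug (III+), Cm (iv), D (V), Eb (VI), F#dim (vii°).
Triads in F major: F (I), Gm (ii), Am (iii), Bb (IV), C (V), Dm (vi), Edim (vii°).
Shared triads with their functions: Gm (i in G minor, ii in F major).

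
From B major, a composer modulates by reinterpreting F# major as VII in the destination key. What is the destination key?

G# minor

The numeral VII denotes a major triad on scale degree 7. With F# on degree 7, the tonic of the new key is G#.
Degree 7 carries a major triad in natural-minor keys, so the destination is G# minor.
Check: the diatonic triads of G# minor (natural minor) are G#m (i), A#dim (ii°), B (III), C#m (iv), D#m (v), E (VI), F# (VII) — F# major is indeed VII.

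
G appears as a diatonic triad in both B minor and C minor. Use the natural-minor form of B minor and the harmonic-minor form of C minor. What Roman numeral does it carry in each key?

VI in B minor; V in C minor

The scale of B minor (natural minor) is B C# D E F# G A; G is degree 6, and the triad built there (G-B-D) is major, so it is VI.
The scale of C minor (harmonic minor) is C D Eb F G Ab B; G is degree 5, and the triad built there (G-B-D) is major, so it is V.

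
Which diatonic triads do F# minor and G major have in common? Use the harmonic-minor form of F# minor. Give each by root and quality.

Bm, D

Triads in F# minor (harmonic minor): F#m (i), G#dim (ii°), Aaug (III+), Bm (iv), C# (V), D (VI), E#dim (vii°).
Triads in G major: G (I), Am (ii), Bm (iii), C (IV), D (V), Em (vi), F#dim (vii°).
Shared triads with their functions: Bm (iv in F# minor, iii in G major); D (VI in F# minor, V in G major).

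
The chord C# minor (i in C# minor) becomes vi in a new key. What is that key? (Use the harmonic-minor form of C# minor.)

The numeral vi denotes a minor triad on scale degree 6. With C# on degree 6, the tonic of the new key is E.
Degree 6 carries a minor triad in major keys, so the destination is E major.
Check: the diatonic triads of E major are E (I), F#m (ii), G#m (iii), A (IV), B (V), C#m (vi), D#dim (vii°) — C# minor is indeed vi.

E major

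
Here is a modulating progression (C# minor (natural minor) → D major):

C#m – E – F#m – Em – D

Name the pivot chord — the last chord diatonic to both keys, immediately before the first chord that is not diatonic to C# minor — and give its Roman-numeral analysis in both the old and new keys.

Chords diatonic to C# minor: C#m, D#dim, E, F#m, G#m, A, B.
Reading the progression, the first chord not in that set is Em, so the modulation leaves C# minor there.
The chord immediately before Em is F#m, which is diatonic to both keys: iv in C# minor and iii in D major.

F#m — iv in C# minor, iii in D major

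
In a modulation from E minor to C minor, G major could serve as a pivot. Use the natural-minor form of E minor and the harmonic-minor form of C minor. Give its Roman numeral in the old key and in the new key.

The scale of E minor (natural minor) is E F# G A B C D; G is degree 3, and the triad built there (G-B-D) is major, so it is III.
The scale of C minor (harmonic minor) is C D Eb F G Ab B; G is degree 5, and the triad built there (G-B-D) is major, so it is V.

III in E minor; V in C minor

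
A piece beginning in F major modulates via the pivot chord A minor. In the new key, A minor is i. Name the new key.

A minor

The numeral i denotes a minor triad on scale degree 1. With A on degree 1, the tonic of the new key is A.
Degree 1 carries a minor triad in minor keys, so the destination is A minor.
Check: the diatonic triads of A minor (natural minor) are Am (i), Bdim (ii°), C (III), Dm (iv), Em (v), F (VI), G (VII) — A minor is indeed i.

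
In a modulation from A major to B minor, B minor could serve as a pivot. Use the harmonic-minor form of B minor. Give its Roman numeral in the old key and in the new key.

The scale of A major is A B C# D E F# G#; B is degree 2, and the triad built there (B-D-F#) is minor, so it is ii.
The scale of B minor (harmonic minor) is B C# D E F# G A#; B is degree 1, and the triad built there (B-D-F#) is minor, so it is i.

ii in A major; i in B minor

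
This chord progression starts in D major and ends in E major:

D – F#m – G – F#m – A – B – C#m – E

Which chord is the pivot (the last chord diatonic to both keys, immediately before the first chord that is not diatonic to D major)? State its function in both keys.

A — V in D major, IV in E major

Chords diatonic to D major: D, Em, F#m, G, A, Bm, C#dim.
Reading the progression, the first chord not in that set is B, so the modulation leaves D major there.
The chord immediately before B is A, which is diatonic to both keys: V in D major and IV in E major.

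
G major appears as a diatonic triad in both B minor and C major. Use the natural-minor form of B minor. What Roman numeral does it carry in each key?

The scale of B minor (natural minor) is B C♯ D E F♯ G A; G is degree 6, and the triad built there (G-B-D) is major, so it is VI.
The scale of C major is C D E F G A B; G is degree 5, and the triad built there (G-B-D) is major, so it is V.

VI in B minor; V in C major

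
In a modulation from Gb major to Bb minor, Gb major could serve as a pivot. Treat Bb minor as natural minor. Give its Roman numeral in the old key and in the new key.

I in Gb major; VI in Bb minor

The scale of Gb major is Gb Ab Bb Cb Db Eb F; Gb is degree 1, and the triad built there (Gb-Bb-Db) is major, so it is I.
The scale of Bb minor (natural minor) is Bb C Db Eb F Gb Ab; Gb is degree 6, and the triad built there (Gb-Bb-Db) is major, so it is VI.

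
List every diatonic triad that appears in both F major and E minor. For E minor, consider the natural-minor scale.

Triads in F major: F major (I), G minor (ii), A minor (iii), B♭ major (IV), C major (V), D minor (vi), E diminished (vii°).
Triads in E minor (natural minor): E minor (i), F♯ diminished (ii°), G major (III), A minor (iv), B minor (v), C major (VI), D major (VII).
Shared triads with their functions: A minor (iii in F major, iv in E minor); C major (V in F major, VI in E minor).

Am, C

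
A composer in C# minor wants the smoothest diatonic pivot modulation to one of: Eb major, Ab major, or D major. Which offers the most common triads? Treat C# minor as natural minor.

Triads of C# minor (natural minor): C#m (i), D#dim (ii°), E (III), F#m (iv), G#m (v), A (VI), B (VII).
Eb major shares 0: none.
Ab major shares 0: none.
D major shares 2: F#m, A.
The most common triads (2) are shared with D major.

D major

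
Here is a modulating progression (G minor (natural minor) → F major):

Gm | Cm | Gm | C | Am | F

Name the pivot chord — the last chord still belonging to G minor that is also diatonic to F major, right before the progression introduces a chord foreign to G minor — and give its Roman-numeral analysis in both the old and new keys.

Gm — i in G minor, ii in F major

Chords diatonic to G minor: Gm, Adim, Bb, Cm, Dm, Eb, F.
Reading the progression, the first chord not in that set is C, so the modulation leaves G minor there.
The chord immediately before C is Gm, which is diatonic to both keys: i in G minor and ii in F major.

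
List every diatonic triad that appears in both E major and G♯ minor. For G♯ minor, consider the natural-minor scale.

E, G♯m, B, C♯m

Triads in E major: E (I), F♯m (ii), G♯m (iii), A (IV), B (V), C♯m (vi), D♯dim (vii°).
Triads in G♯ minor (natural minor): G♯m (i), A♯dim (ii°), B (III), C♯m (iv), D♯m (v), E (VI), F♯ (VII).
Shared triads with their functions: E (I in E major, VI in G♯ minor); G♯m (iii in E major, i in G♯ minor); B (V in E major, III in G♯ minor); C♯m (vi in E major, iv in G♯ minor).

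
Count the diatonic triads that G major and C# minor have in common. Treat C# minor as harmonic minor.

0

Diatonic triads of G major: G major (I), A minor (ii), B minor (iii), C major (IV), D major (V), E minor (vi), F# diminished (vii°).
Diatonic triads of C# minor (harmonic minor): C# minor (i), D# diminished (ii°), E augmented (III+), F# minor (iv), G# major (V), A major (VI), B# diminished (vii°).
No triad has the same root and quality in both keys.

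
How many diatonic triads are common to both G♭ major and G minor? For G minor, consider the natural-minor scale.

0

Diatonic triads of G♭ major: G♭ (I), A♭m (ii), B♭m (iii), C♭ (IV), D♭ (V), E♭m (vi), Fdim (vii°).
Diatonic triads of G minor (natural minor): Gm (i), Adim (ii°), B♭ (III), Cm (iv), Dm (v), E♭ (VI), F (VII).
No triad has the same root and quality in both keys.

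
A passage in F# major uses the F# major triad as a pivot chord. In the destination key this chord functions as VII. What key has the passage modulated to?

G# minor

The numeral VII denotes a major triad on scale degree 7. With F# on degree 7, the tonic of the new key is G#.
Degree 7 carries a major triad in natural-minor keys, so the destination is G# minor.
Check: the diatonic triads of G# minor (natural minor) are G#m (i), A#dim (ii°), B (III), C#m (iv), D#m (v), E (VI), F# (VII) — F# major is indeed VII.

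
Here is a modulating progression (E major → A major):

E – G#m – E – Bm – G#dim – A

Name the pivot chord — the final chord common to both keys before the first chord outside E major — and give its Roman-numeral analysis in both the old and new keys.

E — I in E major, V in A major

Chords diatonic to E major: E, F#m, G#m, A, B, C#m, D#dim.
Reading the progression, the first chord not in that set is Bm, so the modulation leaves E major there.
The chord immediately before Bm is E, which is diatonic to both keys: I in E major and V in A major.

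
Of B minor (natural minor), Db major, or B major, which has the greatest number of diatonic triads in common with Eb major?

Triads of Eb major: Eb major (I), F minor (ii), G minor (iii), Ab major (IV), Bb major (V), C minor (vi), D diminished (vii°).
B minor (natural minor) shares 0: none.
Db major shares 2: Fm, Ab.
B major shares 0: none.
The most common triads (2) are shared with Db major.

Db major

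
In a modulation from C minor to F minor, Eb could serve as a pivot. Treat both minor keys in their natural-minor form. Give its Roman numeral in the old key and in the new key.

III in C minor; VII in F minor

The scale of C minor (natural minor) is C D Eb F G Ab Bb; Eb is degree 3, and the triad built there (Eb-G-Bb) is major, so it is III.
The scale of F minor (natural minor) is F G Ab Bb C Db Eb; Eb is degree 7, and the triad built there (Eb-G-Bb) is major, so it is VII.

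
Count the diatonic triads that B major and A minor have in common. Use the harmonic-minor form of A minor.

1

Diatonic triads of B major: B major (I), C# minor (ii), D# minor (iii), E major (IV), F# major (V), G# minor (vi), A# diminished (vii°).
Diatonic triads of A minor (harmonic minor): A minor (i), B diminished (ii°), C augmented (III+), D minor (iv), E major (V), F major (VI), G# diminished (vii°).
Matching root and quality in both lists: E major.
That gives 1 common triad.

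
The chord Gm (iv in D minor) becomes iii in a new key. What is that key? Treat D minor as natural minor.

Eb major

The numeral iii denotes a minor triad on scale degree 3. With G on degree 3, the tonic of the new key is Eb.
Degree 3 carries a minor triad in major keys, so the destination is Eb major.
Check: the diatonic triads of Eb major are Eb (I), Fm (ii), Gm (iii), Ab (IV), Bb (V), Cm (vi), Ddim (vii°) — Gm is indeed iii.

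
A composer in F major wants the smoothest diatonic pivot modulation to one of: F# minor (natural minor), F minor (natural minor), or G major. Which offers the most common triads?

Triads of F major: F (I), Gm (ii), Am (iii), Bb (IV), C (V), Dm (vi), Edim (vii°).
F# minor (natural minor) shares 0: none.
F minor (natural minor) shares 0: none.
G major shares 2: Am, C.
The most common triads (2) are shared with G major.

G major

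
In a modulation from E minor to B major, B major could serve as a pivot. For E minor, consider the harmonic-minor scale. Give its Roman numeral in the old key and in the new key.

The scale of E minor (harmonic minor) is E F♯ G A B C D♯; B is degree 5, and the triad built there (B-D♯-F♯) is major, so it is V.
The scale of B major is B C♯ D♯ E F♯ G♯ A♯; B is degree 1, and the triad built there (B-D♯-F♯) is major, so it is I.

V in E minor; I in B major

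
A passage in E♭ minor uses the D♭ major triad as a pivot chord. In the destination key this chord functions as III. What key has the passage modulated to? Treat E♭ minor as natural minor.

B♭ minor

The numeral III denotes a major triad on scale degree 3. With D♭ on degree 3, the tonic of the new key is B♭.
Degree 3 carries a major triad in natural-minor keys, so the destination is B♭ minor.
Check: the diatonic triads of B♭ minor (natural minor) are B♭m (i), Cdim (ii°), D♭ (III), E♭m (iv), Fm (v), G♭ (VI), A♭ (VII) — D♭ major is indeed III.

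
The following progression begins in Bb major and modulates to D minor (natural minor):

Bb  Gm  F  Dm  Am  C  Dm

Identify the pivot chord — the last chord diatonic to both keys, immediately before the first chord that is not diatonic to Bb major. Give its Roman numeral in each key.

Chords diatonic to Bb major: Bb, Cm, Dm, Eb, F, Gm, Adim.
Reading the progression, the first chord not in that set is Am, so the modulation leaves Bb major there.
The chord immediately before Am is Dm, which is diatonic to both keys: iii in Bb major and i in D minor.

Dm — iii in Bb major, i in D minor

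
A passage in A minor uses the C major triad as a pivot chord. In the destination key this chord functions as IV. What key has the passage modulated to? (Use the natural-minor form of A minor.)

G major

The numeral IV denotes a major triad on scale degree 4. With C on degree 4, the tonic of the new key is G.
Degree 4 carries a major triad in major keys, so the destination is G major.
Check: the diatonic triads of G major are G (I), Am (ii), Bm (iii), C (IV), D (V), Em (vi), F♯dim (vii°) — C major is indeed IV.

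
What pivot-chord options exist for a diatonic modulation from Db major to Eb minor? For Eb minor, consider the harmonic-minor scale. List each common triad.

Triads in Db major: Db (I), Ebm (ii), Fm (iii), Gb (IV), Ab (V), Bbm (vi), Cdim (vii°).
Triads in Eb minor (harmonic minor): Ebm (i), Fdim (ii°), Gbaug (III+), Abm (iv), Bb (V), Cb (VI), Ddim (vii°).
Shared triads with their functions: Ebm (ii in Db major, i in Eb minor).

Ebm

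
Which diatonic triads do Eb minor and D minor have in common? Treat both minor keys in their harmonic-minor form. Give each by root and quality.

Bb

Triads in Eb minor (harmonic minor): Ebm (i), Fdim (ii°), Gbaug (III+), Abm (iv), Bb (V), Cb (VI), Ddim (vii°).
Triads in D minor (harmonic minor): Dm (i), Edim (ii°), Faug (III+), Gm (iv), A (V), Bb (VI), C#dim (vii°).
Shared triads with their functions: Bb (V in Eb minor, VI in D minor).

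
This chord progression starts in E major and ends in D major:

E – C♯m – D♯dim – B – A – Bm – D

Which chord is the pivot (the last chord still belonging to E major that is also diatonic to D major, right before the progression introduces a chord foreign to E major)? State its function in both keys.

Chords diatonic to E major: E, F♯m, G♯m, A, B, C♯m, D♯dim.
Reading the progression, the first chord not in that set is Bm, so the modulation leaves E major there.
The chord immediately before Bm is A, which is diatonic to both keys: IV in E major and V in D major.

A — IV in E major, V in D major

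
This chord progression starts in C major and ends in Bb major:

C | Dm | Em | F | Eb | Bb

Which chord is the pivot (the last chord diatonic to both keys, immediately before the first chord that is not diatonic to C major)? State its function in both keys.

Chords diatonic to C major: C, Dm, Em, F, G, Am, Bdim.
Reading the progression, the first chord not in that set is Eb, so the modulation leaves C major there.
The chord immediately before Eb is F, which is diatonic to both keys: IV in C major and V in Bb major.

F — IV in C major, V in Bb major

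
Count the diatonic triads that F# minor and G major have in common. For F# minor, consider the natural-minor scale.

Diatonic triads of F# minor (natural minor): F# minor (i), G# diminished (ii°), A major (III), B minor (iv), C# minor (v), D major (VI), E major (VII).
Diatonic triads of G major: G major (I), A minor (ii), B minor (iii), C major (IV), D major (V), E minor (vi), F# diminished (vii°).
Matching root and quality in both lists: B minor, D major.
That gives 2 common triads.

2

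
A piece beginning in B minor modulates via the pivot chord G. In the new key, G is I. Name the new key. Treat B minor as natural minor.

G major

The numeral I denotes a major triad on scale degree 1. With G on degree 1, the tonic of the new key is G.
Degree 1 carries a major triad in major keys, so the destination is G major.
Check: the diatonic triads of G major are G (I), Am (ii), Bm (iii), C (IV), D (V), Em (vi), F♯dim (vii°) — G is indeed I.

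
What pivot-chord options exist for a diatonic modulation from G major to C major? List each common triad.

G, Am, C, Em

Triads in G major: G major (I), A minor (ii), B minor (iii), C major (IV), D major (V), E minor (vi), F♯ diminished (vii°).
Triads in C major: C major (I), D minor (ii), E minor (iii), F major (IV), G major (V), A minor (vi), B diminished (vii°).
Shared triads with their functions: G major (I in G major, V in C major); A minor (ii in G major, vi in C major); C major (IV in G major, I in C major); E minor (vi in G major, iii in C major).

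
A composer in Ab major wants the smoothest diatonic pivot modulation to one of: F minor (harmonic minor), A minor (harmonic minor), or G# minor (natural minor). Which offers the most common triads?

Triads of Ab major: Ab major (I), Bb minor (ii), C minor (iii), Db major (IV), Eb major (V), F minor (vi), G diminished (vii°).
F minor (harmonic minor) shares 4: Bbm, Db, Fm, Gdim.
A minor (harmonic minor) shares 0: none.
G# minor (natural minor) shares 0: none.
The most common triads (4) are shared with F minor.

F minor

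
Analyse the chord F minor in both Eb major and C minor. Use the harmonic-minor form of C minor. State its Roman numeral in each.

The scale of Eb major is Eb F G Ab Bb C D; F is degree 2, and the triad built there (F-Ab-C) is minor, so it is ii.
The scale of C minor (harmonic minor) is C D Eb F G Ab B; F is degree 4, and the triad built there (F-Ab-C) is minor, so it is iv.

ii in Eb major; iv in C minor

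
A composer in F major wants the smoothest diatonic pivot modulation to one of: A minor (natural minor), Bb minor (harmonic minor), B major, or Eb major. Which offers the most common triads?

A minor

Triads of F major: F (I), Gm (ii), Am (iii), Bb (IV), C (V), Dm (vi), Edim (vii°).
A minor (natural minor) shares 4: F, Am, C, Dm.
Bb minor (harmonic minor) shares 1: F.
B major shares 0: none.
Eb major shares 2: Gm, Bb.
The most common triads (4) are shared with A minor.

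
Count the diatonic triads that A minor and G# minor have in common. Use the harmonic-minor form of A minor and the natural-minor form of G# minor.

1

Diatonic triads of A minor (harmonic minor): A minor (i), B diminished (ii°), C augmented (III+), D minor (iv), E major (V), F major (VI), G# diminished (vii°).
Diatonic triads of G# minor (natural minor): G# minor (i), A# diminished (ii°), B major (III), C# minor (iv), D# minor (v), E major (VI), F# major (VII).
Matching root and quality in both lists: E major.
That gives 1 common triad.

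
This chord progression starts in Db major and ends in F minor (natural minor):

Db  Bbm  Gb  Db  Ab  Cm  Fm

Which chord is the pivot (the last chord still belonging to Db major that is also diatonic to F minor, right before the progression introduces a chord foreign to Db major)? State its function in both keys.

Ab — V in Db major, III in F minor

Chords diatonic to Db major: Db, Ebm, Fm, Gb, Ab, Bbm, Cdim.
Reading the progression, the first chord not in that set is Cm, so the modulation leaves Db major there.
The chord immediately before Cm is Ab, which is diatonic to both keys: V in Db major and III in F minor.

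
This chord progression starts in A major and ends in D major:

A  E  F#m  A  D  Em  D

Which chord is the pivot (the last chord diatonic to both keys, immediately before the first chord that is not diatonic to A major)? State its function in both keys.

D — IV in A major, I in D major

Chords diatonic to A major: A, Bm, C#m, D, E, F#m, G#dim.
Reading the progression, the first chord not in that set is Em, so the modulation leaves A major there.
The chord immediately before Em is D, which is diatonic to both keys: IV in A major and I in D major.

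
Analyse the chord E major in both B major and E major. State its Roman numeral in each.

IV in B major; I in E major

The scale of B major is B C♯ D♯ E F♯ G♯ A♯; E is degree 4, and the triad built there (E-G♯-B) is major, so it is IV.
The scale of E major is E F♯ G♯ A B C♯ D♯; E is degree 1, and the triad built there (E-G♯-B) is major, so it is I.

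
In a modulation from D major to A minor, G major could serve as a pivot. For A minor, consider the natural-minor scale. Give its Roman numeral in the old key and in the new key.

IV in D major; VII in A minor

The scale of D major is D E F# G A B C#; G is degree 4, and the triad built there (G-B-D) is major, so it is IV.
The scale of A minor (natural minor) is A B C D E F G; G is degree 7, and the triad built there (G-B-D) is major, so it is VII.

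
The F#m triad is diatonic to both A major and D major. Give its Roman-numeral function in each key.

vi in A major; iii in D major

The scale of A major is A B C# D E F# G#; F# is degree 6, and the triad built there (F#-A-C#) is minor, so it is vi.
The scale of D major is D E F# G A B C#; F# is degree 3, and the triad built there (F#-A-C#) is minor, so it is iii.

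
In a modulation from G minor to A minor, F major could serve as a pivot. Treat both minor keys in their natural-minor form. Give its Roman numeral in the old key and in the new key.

VII in G minor; VI in A minor

The scale of G minor (natural minor) is G A Bb C D Eb F; F is degree 7, and the triad built there (F-A-C) is major, so it is VII.
The scale of A minor (natural minor) is A B C D E F G; F is degree 6, and the triad built there (F-A-C) is major, so it is VI.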